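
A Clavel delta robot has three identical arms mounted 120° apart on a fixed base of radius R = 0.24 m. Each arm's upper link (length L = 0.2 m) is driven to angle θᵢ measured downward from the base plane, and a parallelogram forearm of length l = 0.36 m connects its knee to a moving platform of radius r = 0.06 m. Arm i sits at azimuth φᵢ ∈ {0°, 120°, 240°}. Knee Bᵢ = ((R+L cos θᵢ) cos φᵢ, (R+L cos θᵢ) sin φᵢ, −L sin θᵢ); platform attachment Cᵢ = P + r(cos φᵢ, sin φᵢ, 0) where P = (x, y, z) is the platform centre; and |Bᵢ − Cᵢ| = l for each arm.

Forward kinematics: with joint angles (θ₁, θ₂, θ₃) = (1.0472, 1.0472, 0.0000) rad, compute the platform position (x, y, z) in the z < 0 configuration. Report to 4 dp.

(-0.0581, -0.1006, -0.2450)

arm 1 at φ=0.0°: (R−r)+L cos θ1 = 0.2800;  centre 1 = (0.2800, 0.0000, -0.1732)
arm 2 at φ=120.0°: (R−r)+L cos θ2 = 0.2800;  centre 2 = (-0.1400, 0.2425, -0.1732)
centre 3 = (0.3800·cos240.0°, 0.3800·sin240.0°, 0.0000) = (-0.1900, -0.3291, 0.0000)
eliminate P² terms by subtracting sphere 1 from 2 and 3
linear system: -0.8400x+0.4850y = 0.0000−0.0000z; -0.9400x+-0.6582y = 0.0360−0.3464z
Cramer: x(z) = -0.0173+0.1665z;  y(z) = -0.0300+0.2885z
sphere 1 gives Az²+Bz+C=0 with A=1.1109, B=0.2301, C=-0.0103;  B²−4AC=0.0988;  roots -0.2450, 0.0379;  negative root z = -0.2450
x = -0.0581, y = -0.1006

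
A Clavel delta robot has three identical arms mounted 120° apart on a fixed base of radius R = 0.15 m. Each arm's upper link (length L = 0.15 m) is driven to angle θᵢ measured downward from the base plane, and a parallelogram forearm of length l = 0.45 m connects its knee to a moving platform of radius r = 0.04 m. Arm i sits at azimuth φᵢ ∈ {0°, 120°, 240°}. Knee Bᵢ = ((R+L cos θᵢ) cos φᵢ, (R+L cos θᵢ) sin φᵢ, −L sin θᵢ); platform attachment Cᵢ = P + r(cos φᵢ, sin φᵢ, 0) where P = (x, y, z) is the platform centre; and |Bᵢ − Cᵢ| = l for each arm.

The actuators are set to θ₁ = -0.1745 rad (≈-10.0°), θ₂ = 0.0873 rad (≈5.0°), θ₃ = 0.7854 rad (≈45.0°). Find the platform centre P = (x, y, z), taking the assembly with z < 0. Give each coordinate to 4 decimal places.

(0.0978, 0.1029, -0.3818)

arm 1 at φ=0.0°: e+L cos θ1 = 0.2577;  O1 = (0.2577, 0.0000, 0.0260)
O2 = (0.2594·cos120.0°, 0.2594·sin120.0°, -0.0131) = (-0.1297, 0.2247, -0.0131)
φ3=240.0°: virtual centre (-0.1080, -0.1871, -0.1061), radius l
subtract pairs → two planes through P
[-0.7749 0.4493 -0.0782]·P = 0.0004;  [-0.7315 -0.3742 -0.2642]·P = -0.0092
Cramer: x(z) = 0.0064-0.2392z;  y(z) = 0.0119-0.2384z
into |P−O₁|² = l²: 1.1141z² + 0.0625z + -0.1385 = 0;  Δ = 0.6212;  z = -0.3818 or 0.3257 → z<0 root = -0.3818
x = 0.0978, y = 0.1029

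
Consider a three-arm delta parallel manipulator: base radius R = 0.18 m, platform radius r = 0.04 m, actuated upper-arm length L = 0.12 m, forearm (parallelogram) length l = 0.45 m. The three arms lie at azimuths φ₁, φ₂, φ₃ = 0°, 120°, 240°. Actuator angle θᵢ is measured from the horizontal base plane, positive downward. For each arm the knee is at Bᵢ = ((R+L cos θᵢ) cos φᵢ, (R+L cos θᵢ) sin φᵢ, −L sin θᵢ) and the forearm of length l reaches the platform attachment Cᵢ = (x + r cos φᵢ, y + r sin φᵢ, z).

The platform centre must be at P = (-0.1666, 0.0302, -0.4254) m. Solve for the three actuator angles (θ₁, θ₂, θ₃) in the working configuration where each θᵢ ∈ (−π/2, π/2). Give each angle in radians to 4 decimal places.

θ₁ = 1.3964, θ₂ = 0.1743, θ₃ = 0.4364

rotate P by −φ1: (-0.1666, 0.0302, -0.4254)
  e−x'=0.3066;  (l²−L²−(e−x')²−y'²−z²)/2L = -0.3658
  γ=atan2(-0.4254,0.3066)=-0.9463;  ψ=arccos(-0.6975)=2.3427;  θ1=γ+ψ≈1.3964
φ2=120.0° → target in arm frame (0.1095, 0.1292)
  e−x'=0.0305;  (l²−L²−(e−x')²−y'²−z²)/2L = -0.0437
  √(A²+B²)=0.4265;  θ2 = -1.4991+1.6734 ≈ 0.1743
φ3=240.0° → target in arm frame (0.0571, -0.1594)
  A cos θ + B sin θ = C:  0.0829·cos θ + -0.4254·sin θ = -0.1047
  √(A²+B²)=0.4334;  θ3 = -1.3784+1.8148 ≈ 0.4364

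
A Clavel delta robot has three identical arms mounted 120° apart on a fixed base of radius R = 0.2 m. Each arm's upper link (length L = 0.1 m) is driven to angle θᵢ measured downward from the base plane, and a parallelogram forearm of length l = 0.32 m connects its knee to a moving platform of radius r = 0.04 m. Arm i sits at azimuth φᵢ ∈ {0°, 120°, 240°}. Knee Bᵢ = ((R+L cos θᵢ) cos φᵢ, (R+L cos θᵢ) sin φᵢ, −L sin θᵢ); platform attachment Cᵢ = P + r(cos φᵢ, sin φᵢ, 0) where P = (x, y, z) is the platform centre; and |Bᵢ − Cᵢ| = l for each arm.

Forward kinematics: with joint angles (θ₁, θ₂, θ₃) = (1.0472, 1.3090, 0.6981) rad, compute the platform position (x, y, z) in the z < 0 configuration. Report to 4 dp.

(-0.0034, -0.0502, -0.3197)

φ1=0.0°: virtual centre (0.2100, 0.0000, -0.0866), radius l
centre 2 = (0.1859·cos120.0°, 0.1859·sin120.0°, -0.0966) = (-0.0929, 0.1610, -0.0966)
arm 3 at φ=240.0°: e+L cos θ3 = 0.2366;  centre 3 = (-0.1183, -0.2049, -0.0643)
eliminate P² terms by subtracting sphere 1 from 2 and 3
plane₁₂: -0.6059x+0.3220y+-0.0200z = -0.0077
Cramer: x(z) = 0.0009+0.0135z;  y(z) = -0.0222+0.0874z
into |P−centre ₁|² = l²: 1.0078z² + 0.1637z + -0.0507 = 0;  Δ = 0.2311;  z = -0.3197 or 0.1573 → z<0 root = -0.3197
x = -0.0034, y = -0.0502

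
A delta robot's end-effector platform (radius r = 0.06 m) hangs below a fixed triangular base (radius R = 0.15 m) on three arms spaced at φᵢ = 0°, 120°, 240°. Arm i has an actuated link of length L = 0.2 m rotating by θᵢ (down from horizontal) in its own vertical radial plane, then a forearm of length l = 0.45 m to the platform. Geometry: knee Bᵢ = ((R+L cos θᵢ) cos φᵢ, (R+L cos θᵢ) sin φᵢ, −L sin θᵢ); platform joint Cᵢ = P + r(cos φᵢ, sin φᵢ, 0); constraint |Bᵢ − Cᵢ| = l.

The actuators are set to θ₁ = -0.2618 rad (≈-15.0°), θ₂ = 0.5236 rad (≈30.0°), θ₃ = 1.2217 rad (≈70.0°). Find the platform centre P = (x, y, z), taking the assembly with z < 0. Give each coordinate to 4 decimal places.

(0.2197, 0.1462, -0.3691)

O1 = (0.2832·cos0.0°, 0.2832·sin0.0°, 0.0518) = (0.2832, 0.0000, 0.0518)
O2 = (0.2632·cos120.0°, 0.2632·sin120.0°, -0.1000) = (-0.1316, 0.2279, -0.1000)
φ3=240.0°: virtual centre (-0.0792, -0.1372, -0.1879), radius l
eliminate P² terms by subtracting sphere 1 from 2 and 3
[-0.8296 0.4559 -0.3035]·P = -0.0036;  [-0.7248 -0.2744 -0.4794]·P = -0.0225
Cramer: x(z) = 0.0201-0.5409z;  y(z) = 0.0287-0.3185z
quadratic in z: (1.3940)z²+(0.1628)z+(-0.1298)=0, √Δ=0.8661 → z ∈ {-0.3691, 0.2523}; z = -0.3691 (taking z<0)
x = 0.2197, y = 0.1462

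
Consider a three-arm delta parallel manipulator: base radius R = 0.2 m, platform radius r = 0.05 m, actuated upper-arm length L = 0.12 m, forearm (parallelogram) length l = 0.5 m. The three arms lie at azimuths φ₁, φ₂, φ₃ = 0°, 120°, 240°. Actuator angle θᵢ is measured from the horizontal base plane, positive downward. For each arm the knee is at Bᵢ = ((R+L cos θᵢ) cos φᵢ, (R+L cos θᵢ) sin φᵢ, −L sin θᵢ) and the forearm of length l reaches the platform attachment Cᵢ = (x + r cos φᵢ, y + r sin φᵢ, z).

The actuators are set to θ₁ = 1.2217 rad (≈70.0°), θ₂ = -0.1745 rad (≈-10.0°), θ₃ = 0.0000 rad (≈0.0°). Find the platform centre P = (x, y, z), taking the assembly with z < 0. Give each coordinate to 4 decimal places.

(-0.1975, 0.0189, -0.4269)

S1 = (0.1910·cos0.0°, 0.1910·sin0.0°, -0.1128) = (0.1910, 0.0000, -0.1128)
φ2=120.0°: virtual centre (-0.1341, 0.2322, 0.0208), radius l
S3 = (0.2700·cos240.0°, 0.2700·sin240.0°, 0.0000) = (-0.1350, -0.2338, 0.0000)
eliminate P² terms by subtracting sphere 1 from 2 and 3
linear system: -0.6503x+0.4645y = 0.0231−0.2672z; -0.6521x+-0.4677y = 0.0237−0.2255z
Cramer: x(z) = -0.0360+0.3784z;  y(z) = -0.0005-0.0454z
into |P−S₁|² = l²: 1.1453z² + 0.0538z + -0.1858 = 0;  Δ = 0.8539;  z = -0.4269 or 0.3799 → z<0 root = -0.4269
x = -0.1975, y = 0.0189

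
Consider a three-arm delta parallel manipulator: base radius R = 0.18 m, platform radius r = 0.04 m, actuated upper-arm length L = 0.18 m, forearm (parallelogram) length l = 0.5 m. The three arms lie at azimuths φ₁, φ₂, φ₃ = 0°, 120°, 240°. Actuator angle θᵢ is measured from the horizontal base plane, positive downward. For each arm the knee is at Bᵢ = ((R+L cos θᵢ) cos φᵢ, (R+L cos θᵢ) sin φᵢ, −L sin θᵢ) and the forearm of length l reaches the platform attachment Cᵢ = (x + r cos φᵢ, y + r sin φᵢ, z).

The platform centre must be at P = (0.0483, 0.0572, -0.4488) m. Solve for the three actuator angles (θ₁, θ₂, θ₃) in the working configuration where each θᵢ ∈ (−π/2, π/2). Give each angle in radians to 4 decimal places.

θ₁ = 0.1743, θ₂ = 0.2615, θ₃ = 0.6109

rotate P by −φ1: (0.0483, 0.0572, -0.4488)
  A cos θ + B sin θ = C:  0.0917·cos θ + -0.4488·sin θ = 0.0125
  θ1 = atan2(B,A) + arccos(C/0.4581) = 0.1743
φ2=120.0° → target in arm frame (0.0254, -0.0704)
  A cos θ + B sin θ = C:  0.1146·cos θ + -0.4488·sin θ = -0.0053
  θ2 = atan2(B,A) + arccos(C/0.4632) = 0.2615
φ3=240.0° → target in arm frame (-0.0737, 0.0132)
  A=0.2137, B=-0.4488, C=(l²−L²−A²−y'²−z²)/(2L)=-0.0824
  γ=atan2(-0.4488,0.2137)=-1.1264;  ψ=arccos(-0.1657)=1.7373;  θ3=γ+ψ≈0.6109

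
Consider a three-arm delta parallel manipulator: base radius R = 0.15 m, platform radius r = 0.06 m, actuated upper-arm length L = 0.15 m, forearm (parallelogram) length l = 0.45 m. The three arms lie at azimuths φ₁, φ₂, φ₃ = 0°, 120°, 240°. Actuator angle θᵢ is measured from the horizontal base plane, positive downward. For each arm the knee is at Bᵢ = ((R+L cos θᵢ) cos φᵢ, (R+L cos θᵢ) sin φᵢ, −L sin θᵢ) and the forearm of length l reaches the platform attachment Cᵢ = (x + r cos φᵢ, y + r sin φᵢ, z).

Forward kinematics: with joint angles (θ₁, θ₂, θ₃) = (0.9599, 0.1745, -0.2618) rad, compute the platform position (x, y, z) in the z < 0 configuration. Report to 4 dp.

(-0.1866, -0.0606, -0.3823)

centre 1 = (0.1760·cos0.0°, 0.1760·sin0.0°, -0.1229) = (0.1760, 0.0000, -0.1229)
arm 2 at φ=120.0°: ρ2 = 0.2377;  centre 2 = (-0.1189, 0.2059, -0.0260)
φ3=240.0°: virtual centre (-0.1174, -0.2034, 0.0388), radius l
eliminate P² terms by subtracting sphere 1 from 2 and 3
[-0.5898 0.4117 0.1937]·P = 0.0111;  [-0.5870 -0.4068 0.3234]·P = 0.0106
det = 0.4816;  x = -0.0184+0.4400z,  y = 0.0006+0.1600z
quadratic in z: (1.2192)z²+(0.0748)z+(-0.1496)=0, √Δ=0.8574 → z ∈ {-0.3823, 0.3209}; z = -0.3823 (taking z<0)
x = -0.1866, y = -0.0606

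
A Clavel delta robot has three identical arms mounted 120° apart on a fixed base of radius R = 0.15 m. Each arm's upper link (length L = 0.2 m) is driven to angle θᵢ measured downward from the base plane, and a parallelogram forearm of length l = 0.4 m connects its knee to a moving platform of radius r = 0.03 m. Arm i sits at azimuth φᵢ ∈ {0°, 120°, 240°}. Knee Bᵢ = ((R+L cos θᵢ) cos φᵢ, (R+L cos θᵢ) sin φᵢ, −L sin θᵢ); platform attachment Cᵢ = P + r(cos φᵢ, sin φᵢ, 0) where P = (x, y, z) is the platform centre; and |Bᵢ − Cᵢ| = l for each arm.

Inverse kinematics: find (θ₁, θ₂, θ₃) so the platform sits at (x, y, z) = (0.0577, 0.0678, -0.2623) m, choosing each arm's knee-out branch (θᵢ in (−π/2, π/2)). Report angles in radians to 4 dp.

arm 1 (φ=0.0°): x'=0.0577, y'=0.0678
  A=0.0623, B=-0.2623, C=(l²−L²−A²−y'²−z²)/(2L)=0.1068
  θ1 = atan2(B,A) + arccos(C/0.2696) = -0.1741
rotate P by −φ2: (0.0299, -0.0839, -0.2623)
  A cos θ + B sin θ = C:  0.0901·cos θ + -0.2623·sin θ = 0.0901
  γ=atan2(-0.2623,0.0901)=-1.2398;  ψ=arccos(0.3249)=1.2399;  θ2=γ+ψ≈0.0001
rotate P by −φ3: (-0.0876, 0.0161, -0.2623)
  A=0.2076, B=-0.2623, C=(l²−L²−A²−y'²−z²)/(2L)=0.0196
  √(A²+B²)=0.3345;  θ3 = -0.9014+1.5120 ≈ 0.6107

θ₁ = -0.1741, θ₂ = 0.0001, θ₃ = 0.6107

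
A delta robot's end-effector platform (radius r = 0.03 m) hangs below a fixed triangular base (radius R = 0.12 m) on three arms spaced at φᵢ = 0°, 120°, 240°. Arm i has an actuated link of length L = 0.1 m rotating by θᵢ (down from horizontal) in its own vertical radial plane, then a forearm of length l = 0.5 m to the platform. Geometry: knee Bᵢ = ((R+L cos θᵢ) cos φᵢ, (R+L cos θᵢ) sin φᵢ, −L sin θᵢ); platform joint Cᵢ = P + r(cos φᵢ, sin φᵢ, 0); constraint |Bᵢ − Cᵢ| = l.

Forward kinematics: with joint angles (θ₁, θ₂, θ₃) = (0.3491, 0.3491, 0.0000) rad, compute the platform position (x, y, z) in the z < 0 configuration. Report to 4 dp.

(-0.0303, -0.0524, -0.4829)

arm 1 at φ=0.0°: (R−r)+L cos θ1 = 0.1840;  S1 = (0.1840, 0.0000, -0.0342)
φ2=120.0°: virtual centre (-0.0920, 0.1593, -0.0342), radius l
φ3=240.0°: virtual centre (-0.0950, -0.1645, 0.0000), radius l
subtract pairs → two planes through P
linear system: -0.5519x+0.3186y = 0.0000−0.0000z; -0.5579x+-0.3291y = 0.0011−0.0684z
Cramer: x(z) = -0.0010+0.0607z;  y(z) = -0.0017+0.1051z
into |P−S₁|² = l²: 1.0147z² + 0.0456z + -0.2146 = 0;  Δ = 0.8732;  z = -0.4829 or 0.4380 → z<0 root = -0.4829
x = -0.0303, y = -0.0524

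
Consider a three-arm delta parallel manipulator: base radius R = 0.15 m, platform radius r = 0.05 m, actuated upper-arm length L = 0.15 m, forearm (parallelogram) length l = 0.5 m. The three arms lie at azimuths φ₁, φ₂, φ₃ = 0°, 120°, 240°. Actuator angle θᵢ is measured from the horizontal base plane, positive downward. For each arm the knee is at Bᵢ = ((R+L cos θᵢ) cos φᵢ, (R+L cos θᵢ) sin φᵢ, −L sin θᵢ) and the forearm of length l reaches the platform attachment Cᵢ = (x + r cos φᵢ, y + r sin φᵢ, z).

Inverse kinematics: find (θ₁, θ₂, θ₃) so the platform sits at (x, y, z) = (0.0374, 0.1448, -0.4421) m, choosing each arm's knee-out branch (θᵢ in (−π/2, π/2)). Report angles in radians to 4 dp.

θ₁ = 0.0872, θ₂ = -0.1743, θ₃ = 0.6980

φ1=0.0° → target in arm frame (0.0374, 0.1448)
  A=0.0626, B=-0.4421, C=(l²−L²−A²−y'²−z²)/(2L)=0.0239
  γ=atan2(-0.4421,0.0626)=-1.4301;  ψ=arccos(0.0535)=1.5173;  θ1=γ+ψ≈0.0872
rotate P by −φ2: (0.1067, -0.1048, -0.4421)
  A cos θ + B sin θ = C:  -0.0067·cos θ + -0.4421·sin θ = 0.0701
  √(A²+B²)=0.4422;  θ2 = -1.5860+1.4116 ≈ -0.1743
arm 3 (φ=240.0°): x'=-0.1441, y'=-0.0400
  e−x'=0.2441;  (l²−L²−(e−x')²−y'²−z²)/2L = -0.0971
  γ=atan2(-0.4421,0.2441)=-1.0663;  ψ=arccos(-0.1923)=1.7643;  θ3=γ+ψ≈0.6980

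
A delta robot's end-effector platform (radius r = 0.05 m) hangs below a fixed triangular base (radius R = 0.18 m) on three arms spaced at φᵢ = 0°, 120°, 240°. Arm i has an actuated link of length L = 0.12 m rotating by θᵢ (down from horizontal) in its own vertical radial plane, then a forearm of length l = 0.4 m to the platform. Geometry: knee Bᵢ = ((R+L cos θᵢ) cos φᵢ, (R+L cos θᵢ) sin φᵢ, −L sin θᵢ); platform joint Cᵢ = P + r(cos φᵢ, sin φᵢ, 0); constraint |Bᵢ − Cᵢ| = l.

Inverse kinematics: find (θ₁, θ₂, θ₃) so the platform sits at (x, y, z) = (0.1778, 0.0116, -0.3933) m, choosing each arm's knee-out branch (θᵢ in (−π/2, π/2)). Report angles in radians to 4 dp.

φ1=0.0° → target in arm frame (0.1778, 0.0116)
  e−x'=-0.0478;  (l²−L²−(e−x')²−y'²−z²)/2L = -0.0479
  θ1 = atan2(B,A) + arccos(C/0.3962) = 0.0003
arm 2 (φ=120.0°): x'=-0.0789, y'=-0.1598
  e−x'=0.2089;  (l²−L²−(e−x')²−y'²−z²)/2L = -0.3260
  θ2 = atan2(B,A) + arccos(C/0.4453) = 1.3094
rotate P by −φ3: (-0.0989, 0.1482, -0.3933)
  A cos θ + B sin θ = C:  0.2289·cos θ + -0.3933·sin θ = -0.3477
  γ=atan2(-0.3933,0.2289)=-1.0436;  ψ=arccos(-0.7641)=2.4405;  θ3=γ+ψ≈1.3969

θ₁ = 0.0003, θ₂ = 1.3094, θ₃ = 1.3969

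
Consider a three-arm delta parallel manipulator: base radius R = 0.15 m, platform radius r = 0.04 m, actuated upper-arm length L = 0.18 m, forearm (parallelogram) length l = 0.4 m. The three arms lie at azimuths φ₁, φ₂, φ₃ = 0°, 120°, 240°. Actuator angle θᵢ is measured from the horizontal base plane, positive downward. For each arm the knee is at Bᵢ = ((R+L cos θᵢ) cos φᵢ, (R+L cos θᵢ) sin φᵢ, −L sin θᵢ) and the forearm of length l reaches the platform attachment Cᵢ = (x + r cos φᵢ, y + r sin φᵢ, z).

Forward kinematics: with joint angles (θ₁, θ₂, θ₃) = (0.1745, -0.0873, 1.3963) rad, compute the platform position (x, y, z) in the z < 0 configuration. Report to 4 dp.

(0.0938, 0.2196, -0.3039)

arm 1 at φ=0.0°: (R−r)+L cos θ1 = 0.2873;  O1 = (0.2873, 0.0000, -0.0313)
O2 = (0.2893·cos120.0°, 0.2893·sin120.0°, 0.0157) = (-0.1447, 0.2506, 0.0157)
arm 3 at φ=240.0°: (R−r)+L cos θ3 = 0.1413;  O3 = (-0.0706, -0.1223, -0.1773)
subtract pairs → two planes through P
[-0.8638 0.5011 0.0939]·P = 0.0005;  [-0.7158 -0.2447 -0.2920]·P = -0.0321
Cramer: x(z) = 0.0280-0.2164z;  y(z) = 0.0492-0.5605z
sphere 1 gives Az²+Bz+C=0 with A=1.3610, B=0.1195, C=-0.0894;  B²−4AC=0.5010;  roots -0.3039, 0.2161;  negative root z = -0.3039
x = 0.0938, y = 0.2196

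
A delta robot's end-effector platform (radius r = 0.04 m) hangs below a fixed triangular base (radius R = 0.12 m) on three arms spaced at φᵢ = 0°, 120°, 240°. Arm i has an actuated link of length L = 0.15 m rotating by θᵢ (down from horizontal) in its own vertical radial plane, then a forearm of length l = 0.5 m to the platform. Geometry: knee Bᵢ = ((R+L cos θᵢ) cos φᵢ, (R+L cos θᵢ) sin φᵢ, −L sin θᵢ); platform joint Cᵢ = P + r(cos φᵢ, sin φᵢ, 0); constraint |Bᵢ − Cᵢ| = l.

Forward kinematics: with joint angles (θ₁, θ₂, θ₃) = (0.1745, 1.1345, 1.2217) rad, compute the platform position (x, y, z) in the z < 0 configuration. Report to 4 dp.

S1 = (0.2277·cos0.0°, 0.2277·sin0.0°, -0.0260) = (0.2277, 0.0000, -0.0260)
φ2=120.0°: virtual centre (-0.0717, 0.1242, -0.1359), radius l
S3 = (0.1313·cos240.0°, 0.1313·sin240.0°, -0.1410) = (-0.0657, -0.1137, -0.1410)
subtract pairs → two planes through P
[-0.5988 0.2484 -0.2198]·P = -0.0135;  [-0.5868 -0.2274 -0.2298]·P = -0.0154
det = 0.2819;  x = 0.0245+-0.3798z,  y = 0.0047+-0.0307z
sphere 1 gives Az²+Bz+C=0 with A=1.1452, B=0.2062, C=-0.2080;  B²−4AC=0.9953;  roots -0.5256, 0.3456;  negative root z = -0.5256
x = 0.2241, y = 0.0208

(0.2241, 0.0208, -0.5256)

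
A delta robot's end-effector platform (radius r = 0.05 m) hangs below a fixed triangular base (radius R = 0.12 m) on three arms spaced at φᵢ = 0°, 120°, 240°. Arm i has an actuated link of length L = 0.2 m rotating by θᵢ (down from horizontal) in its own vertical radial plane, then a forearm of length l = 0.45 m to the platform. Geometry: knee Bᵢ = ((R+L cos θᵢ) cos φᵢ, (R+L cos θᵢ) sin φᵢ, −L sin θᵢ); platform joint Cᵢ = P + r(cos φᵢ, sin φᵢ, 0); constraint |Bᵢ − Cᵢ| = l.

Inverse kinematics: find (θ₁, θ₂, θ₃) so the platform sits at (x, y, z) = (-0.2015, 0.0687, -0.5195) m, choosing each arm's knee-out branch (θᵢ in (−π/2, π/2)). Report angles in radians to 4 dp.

rotate P by −φ1: (-0.2015, 0.0687, -0.5195)
  e−x'=0.2715;  (l²−L²−(e−x')²−y'²−z²)/2L = -0.4645
  γ=atan2(-0.5195,0.2715)=-1.0892;  ψ=arccos(-0.7925)=2.4857;  θ1=γ+ψ≈1.3965
rotate P by −φ2: (0.1602, 0.1402, -0.5195)
  e−x'=-0.0902;  (l²−L²−(e−x')²−y'²−z²)/2L = -0.3379
  γ=atan2(-0.5195,-0.0902)=-1.7428;  ψ=arccos(-0.6409)=2.2664;  θ2=γ+ψ≈0.5236
φ3=240.0° → target in arm frame (0.0413, -0.2089)
  A cos θ + B sin θ = C:  0.0287·cos θ + -0.5195·sin θ = -0.3796
  √(A²+B²)=0.5203;  θ3 = -1.5155+2.3884 ≈ 0.8729

θ₁ = 1.3965, θ₂ = 0.5236, θ₃ = 0.8729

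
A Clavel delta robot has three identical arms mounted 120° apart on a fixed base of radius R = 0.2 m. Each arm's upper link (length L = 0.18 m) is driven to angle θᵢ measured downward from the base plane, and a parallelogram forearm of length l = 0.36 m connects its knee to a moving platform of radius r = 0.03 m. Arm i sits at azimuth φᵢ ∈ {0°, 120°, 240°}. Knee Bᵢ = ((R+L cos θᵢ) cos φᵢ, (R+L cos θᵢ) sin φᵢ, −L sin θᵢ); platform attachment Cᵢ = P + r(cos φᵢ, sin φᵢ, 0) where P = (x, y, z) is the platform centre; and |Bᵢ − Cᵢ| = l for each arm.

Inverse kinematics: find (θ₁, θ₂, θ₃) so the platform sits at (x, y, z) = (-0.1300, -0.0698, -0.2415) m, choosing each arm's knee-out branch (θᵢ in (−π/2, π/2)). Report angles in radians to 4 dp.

φ1=0.0° → target in arm frame (-0.1300, -0.0698)
  A cos θ + B sin θ = C:  0.3000·cos θ + -0.2415·sin θ = -0.1555
  √(A²+B²)=0.3851;  θ1 = -0.6778+1.9865 ≈ 1.3088
rotate P by −φ2: (0.0046, 0.1475, -0.2415)
  e−x'=0.1654;  (l²−L²−(e−x')²−y'²−z²)/2L = -0.0285
  θ2 = atan2(B,A) + arccos(C/0.2927) = 0.6980
φ3=240.0° → target in arm frame (0.1254, -0.0777)
  A cos θ + B sin θ = C:  0.0446·cos θ + -0.2415·sin θ = 0.0857
  θ3 = atan2(B,A) + arccos(C/0.2456) = -0.1741

θ₁ = 1.3088, θ₂ = 0.6980, θ₃ = -0.1741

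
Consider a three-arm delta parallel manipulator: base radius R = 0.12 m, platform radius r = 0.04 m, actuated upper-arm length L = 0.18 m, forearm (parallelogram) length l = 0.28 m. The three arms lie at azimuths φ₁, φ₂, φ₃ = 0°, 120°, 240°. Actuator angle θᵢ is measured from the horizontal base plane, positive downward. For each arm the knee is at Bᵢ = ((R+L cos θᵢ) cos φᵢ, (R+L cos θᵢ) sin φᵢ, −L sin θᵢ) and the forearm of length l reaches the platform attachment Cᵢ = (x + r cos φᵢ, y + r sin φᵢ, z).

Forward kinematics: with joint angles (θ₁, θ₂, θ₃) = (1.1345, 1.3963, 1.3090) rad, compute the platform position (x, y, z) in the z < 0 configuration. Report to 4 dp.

(0.0383, -0.0143, -0.4167)

centre 1 = (0.1561·cos0.0°, 0.1561·sin0.0°, -0.1631) = (0.1561, 0.0000, -0.1631)
arm 2 at φ=120.0°: (R−r)+L cos θ2 = 0.1113;  centre 2 = (-0.0556, 0.0963, -0.1773)
arm 3 at φ=240.0°: (R−r)+L cos θ3 = 0.1266;  centre 3 = (-0.0633, -0.1096, -0.1739)
eliminate P² terms by subtracting sphere 1 from 2 and 3
linear system: -0.4234x+0.1927y = -0.0072−-0.0283z; -0.4387x+-0.2193y = -0.0047−-0.0215z
det = 0.1774;  x = 0.0140+-0.0582z,  y = -0.0065+0.0187z
sphere 1 gives Az²+Bz+C=0 with A=1.0037, B=0.3426, C=-0.0316;  B²−4AC=0.2441;  roots -0.4167, 0.0754;  negative root z = -0.4167
x = 0.0383, y = -0.0143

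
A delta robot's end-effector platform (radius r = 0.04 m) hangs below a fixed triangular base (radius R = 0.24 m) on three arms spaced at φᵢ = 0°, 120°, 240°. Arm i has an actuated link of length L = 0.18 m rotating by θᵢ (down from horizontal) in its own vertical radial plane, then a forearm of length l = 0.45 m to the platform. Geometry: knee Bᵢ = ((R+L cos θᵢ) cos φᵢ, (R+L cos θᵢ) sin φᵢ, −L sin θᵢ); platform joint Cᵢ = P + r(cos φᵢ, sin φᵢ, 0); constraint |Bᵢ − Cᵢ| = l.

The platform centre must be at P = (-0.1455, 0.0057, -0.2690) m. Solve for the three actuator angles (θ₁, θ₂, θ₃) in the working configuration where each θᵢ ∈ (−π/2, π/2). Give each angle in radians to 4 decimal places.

θ₁ = 1.0471, θ₂ = -0.2620, θ₃ = -0.1743

arm 1 (φ=0.0°): x'=-0.1455, y'=0.0057
  A cos θ + B sin θ = C:  0.3455·cos θ + -0.2690·sin θ = -0.0602
  γ=atan2(-0.2690,0.3455)=-0.6615;  ψ=arccos(-0.1374)=1.7087;  θ1=γ+ψ≈1.0471
rotate P by −φ2: (0.0777, 0.1232, -0.2690)
  A=0.1223, B=-0.2690, C=(l²−L²−A²−y'²−z²)/(2L)=0.1878
  γ=atan2(-0.2690,0.1223)=-1.1440;  ψ=arccos(0.6356)=0.8821;  θ2=γ+ψ≈-0.2620
φ3=240.0° → target in arm frame (0.0678, -0.1289)
  A cos θ + B sin θ = C:  0.1322·cos θ + -0.2690·sin θ = 0.1768
  γ=atan2(-0.2690,0.1322)=-1.1141;  ψ=arccos(0.5900)=0.9397;  θ3=γ+ψ≈-0.1743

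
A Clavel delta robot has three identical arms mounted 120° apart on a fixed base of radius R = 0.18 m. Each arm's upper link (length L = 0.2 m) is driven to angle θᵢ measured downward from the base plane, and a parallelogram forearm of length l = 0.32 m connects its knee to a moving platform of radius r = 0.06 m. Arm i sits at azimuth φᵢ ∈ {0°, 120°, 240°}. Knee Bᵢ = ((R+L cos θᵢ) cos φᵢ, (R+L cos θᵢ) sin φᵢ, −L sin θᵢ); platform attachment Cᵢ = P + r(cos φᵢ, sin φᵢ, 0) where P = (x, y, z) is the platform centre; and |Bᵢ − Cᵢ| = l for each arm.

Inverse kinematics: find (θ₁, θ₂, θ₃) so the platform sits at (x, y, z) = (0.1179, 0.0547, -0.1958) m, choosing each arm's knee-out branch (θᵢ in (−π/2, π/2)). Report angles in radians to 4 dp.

rotate P by −φ1: (0.1179, 0.0547, -0.1958)
  A cos θ + B sin θ = C:  0.0021·cos θ + -0.1958·sin θ = 0.0527
  √(A²+B²)=0.1958;  θ1 = -1.5601+1.2985 ≈ -0.2616
arm 2 (φ=120.0°): x'=-0.0116, y'=-0.1295
  e−x'=0.1316;  (l²−L²−(e−x')²−y'²−z²)/2L = -0.0250
  θ2 = atan2(B,A) + arccos(C/0.2359) = 0.6980
arm 3 (φ=240.0°): x'=-0.1063, y'=0.0748
  A=0.2263, B=-0.1958, C=(l²−L²−A²−y'²−z²)/(2L)=-0.0819
  θ3 = atan2(B,A) + arccos(C/0.2993) = 1.1347

θ₁ = -0.2616, θ₂ = 0.6980, θ₃ = 1.1347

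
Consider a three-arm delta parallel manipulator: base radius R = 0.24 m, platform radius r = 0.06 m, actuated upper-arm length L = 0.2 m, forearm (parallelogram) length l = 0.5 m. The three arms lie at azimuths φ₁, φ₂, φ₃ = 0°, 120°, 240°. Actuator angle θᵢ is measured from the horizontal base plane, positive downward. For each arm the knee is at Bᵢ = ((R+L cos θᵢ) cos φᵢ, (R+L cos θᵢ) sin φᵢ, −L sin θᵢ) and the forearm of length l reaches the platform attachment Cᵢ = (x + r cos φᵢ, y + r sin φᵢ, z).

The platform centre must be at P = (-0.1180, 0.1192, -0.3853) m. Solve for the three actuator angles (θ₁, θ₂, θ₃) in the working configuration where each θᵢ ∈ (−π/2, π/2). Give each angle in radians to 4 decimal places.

θ₁ = 0.8728, θ₂ = -0.3492, θ₃ = 0.6108

arm 1 (φ=0.0°): x'=-0.1180, y'=0.1192
  A=0.2980, B=-0.3853, C=(l²−L²−A²−y'²−z²)/(2L)=-0.1037
  θ1 = atan2(B,A) + arccos(C/0.4871) = 0.8728
φ2=120.0° → target in arm frame (0.1622, 0.0426)
  A cos θ + B sin θ = C:  0.0178·cos θ + -0.3853·sin θ = 0.1485
  γ=atan2(-0.3853,0.0178)=-1.5247;  ψ=arccos(0.3851)=1.1755;  θ2=γ+ψ≈-0.3492
φ3=240.0° → target in arm frame (-0.0442, -0.1618)
  A cos θ + B sin θ = C:  0.2242·cos θ + -0.3853·sin θ = -0.0373
  γ=atan2(-0.3853,0.2242)=-1.0437;  ψ=arccos(-0.0836)=1.6545;  θ3=γ+ψ≈0.6108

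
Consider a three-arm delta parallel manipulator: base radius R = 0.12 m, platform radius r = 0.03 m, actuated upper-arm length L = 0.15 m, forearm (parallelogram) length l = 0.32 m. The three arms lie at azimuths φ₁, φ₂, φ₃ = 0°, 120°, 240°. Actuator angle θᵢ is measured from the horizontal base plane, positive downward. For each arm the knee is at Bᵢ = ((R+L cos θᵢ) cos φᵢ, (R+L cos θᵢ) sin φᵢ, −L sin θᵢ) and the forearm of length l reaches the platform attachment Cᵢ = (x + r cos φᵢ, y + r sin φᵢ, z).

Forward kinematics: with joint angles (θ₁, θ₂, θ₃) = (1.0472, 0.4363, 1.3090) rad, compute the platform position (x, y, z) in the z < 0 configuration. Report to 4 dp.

(-0.0210, 0.1208, -0.3606)

centre 1 = (0.1650·cos0.0°, 0.1650·sin0.0°, -0.1299) = (0.1650, 0.0000, -0.1299)
φ2=120.0°: virtual centre (-0.1130, 0.1957, -0.0634), radius l
arm 3 at φ=240.0°: e+L cos θ3 = 0.1288;  centre 3 = (-0.0644, -0.1116, -0.1449)
subtract pairs → two planes through P
[-0.5559 0.3914 0.1330]·P = 0.0110;  [-0.4588 -0.2231 -0.0300]·P = -0.0065
Cramer: x(z) = 0.0003+0.0591z;  y(z) = 0.0285-0.2559z
into |P−centre ₁|² = l²: 1.0690z² + 0.2257z + -0.0576 = 0;  Δ = 0.2972;  z = -0.3606 or 0.1494 → z<0 root = -0.3606
x = -0.0210, y = 0.1208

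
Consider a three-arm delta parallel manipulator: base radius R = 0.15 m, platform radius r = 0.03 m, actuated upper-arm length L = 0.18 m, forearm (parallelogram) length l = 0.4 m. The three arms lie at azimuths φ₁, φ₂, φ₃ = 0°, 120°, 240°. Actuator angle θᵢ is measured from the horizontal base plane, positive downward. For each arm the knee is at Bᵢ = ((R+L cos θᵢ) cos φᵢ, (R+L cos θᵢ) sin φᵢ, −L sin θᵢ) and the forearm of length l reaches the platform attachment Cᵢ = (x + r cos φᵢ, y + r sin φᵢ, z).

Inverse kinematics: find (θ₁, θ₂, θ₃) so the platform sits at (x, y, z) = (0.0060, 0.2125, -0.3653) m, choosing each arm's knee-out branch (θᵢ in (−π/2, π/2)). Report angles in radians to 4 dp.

θ₁ = 0.7856, θ₂ = 0.0001, θ₃ = 1.3963

rotate P by −φ1: (0.0060, 0.2125, -0.3653)
  A=0.1140, B=-0.3653, C=(l²−L²−A²−y'²−z²)/(2L)=-0.1778
  √(A²+B²)=0.3827;  θ1 = -1.2683+2.0539 ≈ 0.7856
φ2=120.0° → target in arm frame (0.1810, -0.1114)
  A cos θ + B sin θ = C:  -0.0610·cos θ + -0.3653·sin θ = -0.0611
  γ=atan2(-0.3653,-0.0610)=-1.7363;  ψ=arccos(-0.1649)=1.7365;  θ2=γ+ψ≈0.0001
arm 3 (φ=240.0°): x'=-0.1870, y'=-0.1011
  e−x'=0.3070;  (l²−L²−(e−x')²−y'²−z²)/2L = -0.3065
  √(A²+B²)=0.4772;  θ3 = -0.8719+2.2682 ≈ 1.3963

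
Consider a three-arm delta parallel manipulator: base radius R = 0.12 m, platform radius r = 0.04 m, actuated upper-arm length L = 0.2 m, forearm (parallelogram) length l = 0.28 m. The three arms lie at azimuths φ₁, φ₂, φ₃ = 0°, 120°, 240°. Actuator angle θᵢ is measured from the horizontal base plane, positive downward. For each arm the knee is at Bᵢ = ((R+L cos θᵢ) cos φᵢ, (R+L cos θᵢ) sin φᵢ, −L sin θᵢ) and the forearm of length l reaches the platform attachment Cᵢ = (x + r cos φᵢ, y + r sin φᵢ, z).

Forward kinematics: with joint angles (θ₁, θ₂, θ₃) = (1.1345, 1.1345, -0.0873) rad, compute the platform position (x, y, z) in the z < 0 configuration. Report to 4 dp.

centre 1 = (0.1645·cos0.0°, 0.1645·sin0.0°, -0.1813) = (0.1645, 0.0000, -0.1813)
centre 2 = (0.1645·cos120.0°, 0.1645·sin120.0°, -0.1813) = (-0.0823, 0.1425, -0.1813)
centre 3 = (0.2792·cos240.0°, 0.2792·sin240.0°, 0.0174) = (-0.1396, -0.2418, 0.0174)
|centre ₂|²−|centre ₁|² = 0.0000;  |centre ₃|²−|centre ₁|² = 0.0184
linear system: -0.4936x+0.2850y = 0.0000−0.0000z; -0.6083x+-0.4837y = 0.0184−0.3974z
det = 0.4120;  x = -0.0127+0.2748z,  y = -0.0220+0.4760z
into |P−centre ₁|² = l²: 1.3021z² + 0.2442z + -0.0137 = 0;  Δ = 0.1308;  z = -0.2326 or 0.0451 → z<0 root = -0.2326
x = -0.0766, y = -0.1327

(-0.0766, -0.1327, -0.2326)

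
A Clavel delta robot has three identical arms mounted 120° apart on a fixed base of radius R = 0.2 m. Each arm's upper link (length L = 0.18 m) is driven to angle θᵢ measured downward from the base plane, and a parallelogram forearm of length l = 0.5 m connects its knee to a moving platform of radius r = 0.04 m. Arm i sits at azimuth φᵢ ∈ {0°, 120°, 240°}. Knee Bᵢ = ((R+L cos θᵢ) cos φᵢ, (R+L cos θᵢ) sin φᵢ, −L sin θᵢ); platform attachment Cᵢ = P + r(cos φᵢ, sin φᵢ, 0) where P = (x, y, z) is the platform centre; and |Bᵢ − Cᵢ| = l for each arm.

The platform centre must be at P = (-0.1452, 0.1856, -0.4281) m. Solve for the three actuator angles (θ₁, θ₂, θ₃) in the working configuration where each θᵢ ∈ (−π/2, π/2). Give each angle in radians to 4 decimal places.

rotate P by −φ1: (-0.1452, 0.1856, -0.4281)
  A=0.3052, B=-0.4281, C=(l²−L²−A²−y'²−z²)/(2L)=-0.2591
  θ1 = atan2(B,A) + arccos(C/0.5258) = 1.1346
φ2=120.0° → target in arm frame (0.2333, 0.0329)
  A cos θ + B sin θ = C:  -0.0733·cos θ + -0.4281·sin θ = 0.0774
  √(A²+B²)=0.4343;  θ2 = -1.7405+1.3916 ≈ -0.3488
arm 3 (φ=240.0°): x'=-0.0881, y'=-0.2185
  e−x'=0.2481;  (l²−L²−(e−x')²−y'²−z²)/2L = -0.2083
  γ=atan2(-0.4281,0.2481)=-1.0455;  ψ=arccos(-0.4211)=2.0054;  θ3=γ+ψ≈0.9599

θ₁ = 1.1346, θ₂ = -0.3488, θ₃ = 0.9599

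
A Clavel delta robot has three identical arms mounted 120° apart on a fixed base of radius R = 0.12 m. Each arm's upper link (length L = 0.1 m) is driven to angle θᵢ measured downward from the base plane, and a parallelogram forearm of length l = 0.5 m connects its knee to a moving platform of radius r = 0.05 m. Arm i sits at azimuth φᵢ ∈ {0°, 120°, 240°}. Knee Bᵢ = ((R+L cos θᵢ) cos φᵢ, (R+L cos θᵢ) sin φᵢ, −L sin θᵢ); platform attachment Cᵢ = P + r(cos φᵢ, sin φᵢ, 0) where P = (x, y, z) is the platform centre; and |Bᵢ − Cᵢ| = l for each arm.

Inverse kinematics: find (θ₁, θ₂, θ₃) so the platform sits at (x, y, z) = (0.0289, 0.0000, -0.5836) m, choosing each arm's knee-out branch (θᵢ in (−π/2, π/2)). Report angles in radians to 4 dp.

θ₁ = 1.1339, θ₂ = 1.3085, θ₃ = 1.3085

φ1=0.0° → target in arm frame (0.0289, 0.0000)
  A=0.0411, B=-0.5836, C=(l²−L²−A²−y'²−z²)/(2L)=-0.5114
  θ1 = atan2(B,A) + arccos(C/0.5850) = 1.1339
arm 2 (φ=120.0°): x'=-0.0144, y'=-0.0250
  A cos θ + B sin θ = C:  0.0844·cos θ + -0.5836·sin θ = -0.5417
  γ=atan2(-0.5836,0.0844)=-1.4271;  ψ=arccos(-0.9187)=2.7356;  θ2=γ+ψ≈1.3085
φ3=240.0° → target in arm frame (-0.0145, 0.0250)
  e−x'=0.0844;  (l²−L²−(e−x')²−y'²−z²)/2L = -0.5417
  θ3 = atan2(B,A) + arccos(C/0.5897) = 1.3085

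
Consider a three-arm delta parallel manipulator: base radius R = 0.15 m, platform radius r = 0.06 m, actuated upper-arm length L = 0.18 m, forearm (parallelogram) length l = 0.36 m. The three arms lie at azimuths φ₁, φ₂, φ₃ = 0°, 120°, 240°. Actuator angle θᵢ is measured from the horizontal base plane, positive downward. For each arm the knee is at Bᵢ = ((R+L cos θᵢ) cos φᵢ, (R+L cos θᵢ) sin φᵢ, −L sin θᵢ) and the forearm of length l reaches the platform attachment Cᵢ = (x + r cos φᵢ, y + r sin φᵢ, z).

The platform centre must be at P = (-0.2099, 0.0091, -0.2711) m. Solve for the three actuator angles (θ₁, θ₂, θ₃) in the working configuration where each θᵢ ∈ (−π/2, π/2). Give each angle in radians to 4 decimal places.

θ₁ = 1.3089, θ₂ = 0.0001, θ₃ = 0.0875

rotate P by −φ1: (-0.2099, 0.0091, -0.2711)
  A=0.2999, B=-0.2711, C=(l²−L²−A²−y'²−z²)/(2L)=-0.1842
  √(A²+B²)=0.4043;  θ1 = -0.7350+2.0439 ≈ 1.3089
rotate P by −φ2: (0.1128, 0.1772, -0.2711)
  e−x'=-0.0228;  (l²−L²−(e−x')²−y'²−z²)/2L = -0.0229
  γ=atan2(-0.2711,-0.0228)=-1.6548;  ψ=arccos(-0.0840)=1.6549;  θ2=γ+ψ≈0.0001
rotate P by −φ3: (0.0971, -0.1863, -0.2711)
  e−x'=-0.0071;  (l²−L²−(e−x')²−y'²−z²)/2L = -0.0307
  θ3 = atan2(B,A) + arccos(C/0.2712) = 0.0875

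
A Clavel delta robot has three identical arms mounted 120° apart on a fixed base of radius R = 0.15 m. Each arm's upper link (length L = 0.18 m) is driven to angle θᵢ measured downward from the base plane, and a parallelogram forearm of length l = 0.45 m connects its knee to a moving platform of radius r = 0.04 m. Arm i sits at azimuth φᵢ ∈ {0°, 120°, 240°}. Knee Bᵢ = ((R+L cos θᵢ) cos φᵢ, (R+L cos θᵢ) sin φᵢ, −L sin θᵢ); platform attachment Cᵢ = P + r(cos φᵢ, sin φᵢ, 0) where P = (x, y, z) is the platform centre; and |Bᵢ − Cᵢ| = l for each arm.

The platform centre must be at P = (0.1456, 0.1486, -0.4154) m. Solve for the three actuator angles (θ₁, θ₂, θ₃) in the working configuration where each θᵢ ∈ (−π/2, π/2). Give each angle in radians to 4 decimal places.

φ1=0.0° → target in arm frame (0.1456, 0.1486)
  A cos θ + B sin θ = C:  -0.0356·cos θ + -0.4154·sin θ = -0.0717
  θ1 = atan2(B,A) + arccos(C/0.4169) = 0.0873
arm 2 (φ=120.0°): x'=0.0559, y'=-0.2004
  e−x'=0.0541;  (l²−L²−(e−x')²−y'²−z²)/2L = -0.1265
  θ2 = atan2(B,A) + arccos(C/0.4189) = 0.4363
rotate P by −φ3: (-0.2015, 0.0518, -0.4154)
  A cos θ + B sin θ = C:  0.3115·cos θ + -0.4154·sin θ = -0.2838
  θ3 = atan2(B,A) + arccos(C/0.5192) = 1.2217

θ₁ = 0.0873, θ₂ = 0.4363, θ₃ = 1.2217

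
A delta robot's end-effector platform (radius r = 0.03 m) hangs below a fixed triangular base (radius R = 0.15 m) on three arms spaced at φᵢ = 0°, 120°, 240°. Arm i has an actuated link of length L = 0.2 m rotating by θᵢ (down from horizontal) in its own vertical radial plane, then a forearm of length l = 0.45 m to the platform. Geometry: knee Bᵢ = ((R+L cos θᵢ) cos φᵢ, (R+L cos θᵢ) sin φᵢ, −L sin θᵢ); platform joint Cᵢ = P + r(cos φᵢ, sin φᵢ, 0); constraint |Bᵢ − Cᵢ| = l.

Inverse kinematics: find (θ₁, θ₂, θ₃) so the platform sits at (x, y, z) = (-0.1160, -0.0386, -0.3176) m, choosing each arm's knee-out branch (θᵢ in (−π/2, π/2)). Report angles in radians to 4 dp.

θ₁ = 0.6110, θ₂ = -0.0001, θ₃ = -0.3494

arm 1 (φ=0.0°): x'=-0.1160, y'=-0.0386
  e−x'=0.2360;  (l²−L²−(e−x')²−y'²−z²)/2L = 0.0111
  θ1 = atan2(B,A) + arccos(C/0.3957) = 0.6110
rotate P by −φ2: (0.0246, 0.1198, -0.3176)
  A cos θ + B sin θ = C:  0.0954·cos θ + -0.3176·sin θ = 0.0955
  θ2 = atan2(B,A) + arccos(C/0.3316) = -0.0001
arm 3 (φ=240.0°): x'=0.0914, y'=-0.0812
  A cos θ + B sin θ = C:  0.0286·cos θ + -0.3176·sin θ = 0.1356
  θ3 = atan2(B,A) + arccos(C/0.3189) = -0.3494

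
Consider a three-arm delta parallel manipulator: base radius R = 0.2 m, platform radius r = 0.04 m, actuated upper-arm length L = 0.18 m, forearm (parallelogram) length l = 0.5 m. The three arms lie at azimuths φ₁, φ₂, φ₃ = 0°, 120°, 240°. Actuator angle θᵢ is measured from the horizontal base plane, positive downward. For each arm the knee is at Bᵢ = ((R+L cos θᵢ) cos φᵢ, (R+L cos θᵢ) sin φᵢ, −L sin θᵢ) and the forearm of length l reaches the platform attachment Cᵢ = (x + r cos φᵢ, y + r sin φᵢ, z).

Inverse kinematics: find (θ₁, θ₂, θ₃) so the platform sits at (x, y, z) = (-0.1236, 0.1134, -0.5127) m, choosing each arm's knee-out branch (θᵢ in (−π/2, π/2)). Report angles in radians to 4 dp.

θ₁ = 1.2219, θ₂ = 0.2619, θ₃ = 0.9600

φ1=0.0° → target in arm frame (-0.1236, 0.1134)
  A=0.2836, B=-0.5127, C=(l²−L²−A²−y'²−z²)/(2L)=-0.3849
  θ1 = atan2(B,A) + arccos(C/0.5859) = 1.2219
φ2=120.0° → target in arm frame (0.1600, 0.0503)
  A=0.0000, B=-0.5127, C=(l²−L²−A²−y'²−z²)/(2L)=-0.1328
  θ2 = atan2(B,A) + arccos(C/0.5127) = 0.2619
rotate P by −φ3: (-0.0364, -0.1637, -0.5127)
  e−x'=0.1964;  (l²−L²−(e−x')²−y'²−z²)/2L = -0.3074
  √(A²+B²)=0.5490;  θ3 = -1.2050+2.1650 ≈ 0.9600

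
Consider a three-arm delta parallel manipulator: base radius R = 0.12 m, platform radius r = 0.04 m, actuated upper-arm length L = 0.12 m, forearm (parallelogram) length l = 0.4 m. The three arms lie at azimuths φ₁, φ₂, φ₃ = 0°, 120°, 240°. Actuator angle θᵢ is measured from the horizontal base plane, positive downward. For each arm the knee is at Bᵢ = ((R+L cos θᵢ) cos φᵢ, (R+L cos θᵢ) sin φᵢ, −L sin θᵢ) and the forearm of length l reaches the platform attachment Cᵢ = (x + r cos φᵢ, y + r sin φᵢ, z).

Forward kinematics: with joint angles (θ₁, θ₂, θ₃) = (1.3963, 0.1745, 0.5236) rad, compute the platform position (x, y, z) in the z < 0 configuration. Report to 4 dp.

(-0.1896, 0.0455, -0.3895)

φ1=0.0°: virtual centre (0.1008, 0.0000, -0.1182), radius l
φ2=120.0°: virtual centre (-0.0991, 0.1716, -0.0208), radius l
S3 = (0.1839·cos240.0°, 0.1839·sin240.0°, -0.0600) = (-0.0920, -0.1593, -0.0600)
subtract pairs → two planes through P
[-0.3998 0.3433 0.1947]·P = 0.0156;  [-0.3856 -0.3186 0.1164]·P = 0.0133
det = 0.2597;  x = -0.0367+0.3926z,  y = 0.0027+-0.1099z
quadratic in z: (1.1662)z²+(0.1278)z+(-0.1271)=0, √Δ=0.7806 → z ∈ {-0.3895, 0.2799}; z = -0.3895 (taking z<0)
x = -0.1896, y = 0.0455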